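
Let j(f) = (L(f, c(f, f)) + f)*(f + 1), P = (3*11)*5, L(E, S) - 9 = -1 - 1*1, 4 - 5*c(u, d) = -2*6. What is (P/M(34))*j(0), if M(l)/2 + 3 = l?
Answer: 1155/62 ≈ 18.629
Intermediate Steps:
M(l) = -6 + 2*l
c(u, d) = 16/5 (c(u, d) = ⅘ - (-2)*6/5 = ⅘ - ⅕*(-12) = ⅘ + 12/5 = 16/5)
L(E, S) = 7 (L(E, S) = 9 + (-1 - 1*1) = 9 + (-1 - 1) = 9 - 2 = 7)
P = 165 (P = 33*5 = 165)
j(f) = (1 + f)*(7 + f) (j(f) = (7 + f)*(f + 1) = (7 + f)*(1 + f) = (1 + f)*(7 + f))
(P/M(34))*j(0) = (165/(-6 + 2*34))*(7 + 0² + 8*0) = (165/(-6 + 68))*(7 + 0 + 0) = (165/62)*7 = 1155/62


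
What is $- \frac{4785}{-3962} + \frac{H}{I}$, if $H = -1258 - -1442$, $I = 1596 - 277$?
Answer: $\frac{7040423}{5225878} \approx 1.3472$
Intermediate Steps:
$I = 1319$
$H = 184$ ($H = -1258 + 1442 = 184$)
$- \frac{4785}{-3962} + \frac{H}{I} = - \frac{4785}{-3962} + \frac{184}{1319} = \left(-4785\right) \left(- \frac{1}{3962}\right) + 184 \cdot \frac{1}{1319} = \frac{4785}{3962} + \frac{184}{1319} = \frac{7040423}{5225878}$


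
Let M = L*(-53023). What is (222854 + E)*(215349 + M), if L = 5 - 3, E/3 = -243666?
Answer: -55541663632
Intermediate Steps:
E = -730998 (E = 3*(-243666) = -730998)
L = 2
M = -106046 (M = 2*(-53023) = -106046)
(222854 + E)*(215349 + M) = (222854 - 730998)*(215349 - 106046) = -508144*109303 = -55541663632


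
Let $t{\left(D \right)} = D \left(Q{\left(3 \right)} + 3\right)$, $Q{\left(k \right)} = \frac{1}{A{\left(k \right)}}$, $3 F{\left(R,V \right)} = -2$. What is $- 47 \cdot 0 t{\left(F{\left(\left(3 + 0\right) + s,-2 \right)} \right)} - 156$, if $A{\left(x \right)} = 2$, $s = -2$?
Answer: $-156$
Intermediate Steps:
$F{\left(R,V \right)} = - \frac{2}{3}$ ($F{\left(R,V \right)} = \frac{1}{3} \left(-2\right) = - \frac{2}{3}$)
$Q{\left(k \right)} = \frac{1}{2}$
$t{\left(D \right)} = \frac{7 D}{2}$ ($t{\left(D \right)} = D \left(\frac{1}{2} + 3\right) = D \frac{7}{2} = \frac{7 D}{2}$)
$- 47 \cdot 0 t{\left(F{\left(\left(3 + 0\right) + s,-2 \right)} \right)} - 156 = - 47 \cdot 0 \cdot \frac{7}{2} \left(- \frac{2}{3}\right) - 156 = - 47 \cdot 0 \left(- \frac{7}{3}\right) - 156 = \left(-47\right) 0 - 156 = 0 - 156 = -156$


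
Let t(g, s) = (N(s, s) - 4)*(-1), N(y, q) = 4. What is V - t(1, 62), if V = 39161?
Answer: 39161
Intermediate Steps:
t(g, s) = 0 (t(g, s) = (4 - 4)*(-1) = 0*(-1) = 0)
V - t(1, 62) = 39161 - 1*0 = 39161 + 0 = 39161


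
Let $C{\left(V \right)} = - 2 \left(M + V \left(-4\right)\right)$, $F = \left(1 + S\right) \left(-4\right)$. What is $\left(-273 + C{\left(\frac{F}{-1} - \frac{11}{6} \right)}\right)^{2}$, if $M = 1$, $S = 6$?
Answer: $\frac{38809}{9} \approx 4312.1$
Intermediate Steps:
$F = -28$ ($F = \left(1 + 6\right) \left(-4\right) = 7 \left(-4\right) = -28$)
$C{\left(V \right)} = -2 + 8 V$ ($C{\left(V \right)} = - 2 \left(1 + V \left(-4\right)\right) = - 2 \left(1 - 4 V\right) = -2 + 8 V$)
$\left(-273 + C{\left(\frac{F}{-1} - \frac{11}{6} \right)}\right)^{2} = \left(-273 - \left(2 - 8 \left(- \frac{28}{-1} - \frac{11}{6}\right)\right)\right)^{2} = \left(-273 - \left(2 - 8 \left(\left(-28\right) \left(-1\right) - \frac{11}{6}\right)\right)\right)^{2} = \left(-273 - \left(2 - 8 \left(28 - \frac{11}{6}\right)\right)\right)^{2} = \left(-273 + \left(-2 + 8 \cdot \frac{157}{6}\right)\right)^{2} = \left(-273 + \left(-2 + \frac{628}{3}\right)\right)^{2} = \left(-273 + \frac{622}{3}\right)^{2} = \left(- \frac{197}{3}\right)^{2} = \frac{38809}{9}$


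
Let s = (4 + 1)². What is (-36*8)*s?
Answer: -7200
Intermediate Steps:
s = 25 (s = 5² = 25)
(-36*8)*s = -36*8*25 = -288*25 = -7200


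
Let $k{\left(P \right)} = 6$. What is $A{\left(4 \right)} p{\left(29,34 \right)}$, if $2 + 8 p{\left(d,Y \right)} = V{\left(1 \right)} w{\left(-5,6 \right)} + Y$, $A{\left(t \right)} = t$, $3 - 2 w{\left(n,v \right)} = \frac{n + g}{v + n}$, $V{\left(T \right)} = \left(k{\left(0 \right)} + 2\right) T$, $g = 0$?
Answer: $32$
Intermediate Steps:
$V{\left(T \right)} = 8 T$ ($V{\left(T \right)} = \left(6 + 2\right) T = 8 T$)
$w{\left(n,v \right)} = \frac{3}{2} - \frac{n}{2 \left(n + v\right)}$ ($w{\left(n,v \right)} = \frac{3}{2} - \frac{\left(n + 0\right) \frac{1}{v + n}}{2} = \frac{3}{2} - \frac{n \frac{1}{n + v}}{2} = \frac{3}{2} - \frac{n}{2 \left(n + v\right)}$)
$p{\left(d,Y \right)} = \frac{15}{4} + \frac{Y}{8}$ ($p{\left(d,Y \right)} = - \frac{1}{4} + \frac{8 \cdot 1 \frac{-5 + \frac{3}{2} \cdot 6}{-5 + 6} + Y}{8} = - \frac{1}{4} + \frac{8 \frac{-5 + 9}{1} + Y}{8} = - \frac{1}{4} + \frac{8 \cdot 1 \cdot 4 + Y}{8} = - \frac{1}{4} + \frac{8 \cdot 4 + Y}{8} = - \frac{1}{4} + \frac{32 + Y}{8} = - \frac{1}{4} + \left(4 + \frac{Y}{8}\right) = \frac{15}{4} + \frac{Y}{8}$)
$A{\left(4 \right)} p{\left(29,34 \right)} = 4 \left(\frac{15}{4} + \frac{1}{8} \cdot 34\right) = 4 \left(\frac{15}{4} + \frac{17}{4}\right) = 4 \cdot 8 = 32$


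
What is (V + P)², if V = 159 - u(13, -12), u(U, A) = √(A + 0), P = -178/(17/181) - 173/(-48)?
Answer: 1998763070569/665856 + 1413779*I*√3/204 ≈ 3.0018e+6 + 12004.0*I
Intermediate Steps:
P = -1543523/816 (P = -178/(17*(1/181)) - 173*(-1/48) = -178/17/181 + 173/48 = -178*181/17 + 173/48 = -32218/17 + 173/48 = -1543523/816 ≈ -1891.6)
u(U, A) = √A
V = 159 - 2*I*√3 (V = 159 - √(-12) = 159 - 2*I*√3 ≈ 159.0 - 3.4641*I)
(V + P)² = ((159 - 2*I*√3) - 1543523/816)² = (-1413779/816 - 2*I*√3)²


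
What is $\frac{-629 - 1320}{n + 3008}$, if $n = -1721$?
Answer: $- \frac{1949}{1287} \approx -1.5144$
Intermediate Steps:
$\frac{-629 - 1320}{n + 3008} = \frac{-629 - 1320}{-1721 + 3008} = - \frac{1949}{1287}$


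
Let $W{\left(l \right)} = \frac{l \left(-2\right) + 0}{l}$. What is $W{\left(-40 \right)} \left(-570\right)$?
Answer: $1140$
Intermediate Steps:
$W{\left(l \right)} = -2$ ($W{\left(l \right)} = \frac{- 2 l + 0}{l} = \frac{\left(-2\right) l}{l} = -2$)
$W{\left(-40 \right)} \left(-570\right) = \left(-2\right) \left(-570\right) = 1140$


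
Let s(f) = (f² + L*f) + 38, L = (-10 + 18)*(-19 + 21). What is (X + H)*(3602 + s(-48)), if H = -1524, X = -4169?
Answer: -29466968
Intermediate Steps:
L = 16 (L = 8*2 = 16)
s(f) = 38 + f² + 16*f (s(f) = (f² + 16*f) + 38 = 38 + f² + 16*f)
(X + H)*(3602 + s(-48)) = (-4169 - 1524)*(3602 + (38 + (-48)² + 16*(-48))) = -5693*(3602 + (38 + 2304 - 768)) = -5693*(3602 + 1574) = -5693*5176 = -29466968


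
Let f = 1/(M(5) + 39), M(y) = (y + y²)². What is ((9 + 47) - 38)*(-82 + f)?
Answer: -461982/313 ≈ -1476.0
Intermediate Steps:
f = 1/939 (f = 1/(5²*(1 + 5)² + 39) = 1/(25*6² + 39) = 1/(25*36 + 39) = 1/(900 + 39) = 1/939 ≈ 0.0010650)
((9 + 47) - 38)*(-82 + f) = ((9 + 47) - 38)*(-82 + 1/939) = (56 - 38)*(-76997/939) = 18*(-76997/939) = -461982/313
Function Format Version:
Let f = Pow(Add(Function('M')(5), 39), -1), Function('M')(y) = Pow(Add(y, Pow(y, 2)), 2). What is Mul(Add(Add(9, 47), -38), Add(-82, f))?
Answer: Rational(-461982, 313) ≈ -1476.0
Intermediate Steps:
f = Rational(1, 939) (f = Pow(Add(Mul(Pow(5, 2), Pow(Add(1, 5), 2)), 39), -1) = Pow(Add(Mul(25, Pow(6, 2)), 39), -1) = Pow(Add(Mul(25, 36), 39), -1) = Pow(Add(900, 39), -1) = Pow(939, -1) = Rational(1, 939) ≈ 0.0010650)
Mul(Add(Add(9, 47), -38), Add(-82, f)) = Mul(Add(Add(9, 47), -38), Add(-82, Rational(1, 939))) = Mul(Add(56, -38), Rational(-76997, 939)) = Mul(18, Rational(-76997, 939)) = Rational(-461982, 313)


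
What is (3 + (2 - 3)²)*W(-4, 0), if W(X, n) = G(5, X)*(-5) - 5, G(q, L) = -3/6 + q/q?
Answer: -30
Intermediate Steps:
G(q, L) = ½ (G(q, L) = -3*⅙ + 1 = -½ + 1 = ½)
W(X, n) = -15/2 (W(X, n) = (½)*(-5) - 5 = -5/2 - 5 = -15/2)
(3 + (2 - 3)²)*W(-4, 0) = (3 + (2 - 3)²)*(-15/2) = (3 + (-1)²)*(-15/2) = (3 + 1)*(-15/2) = 4*(-15/2) = -30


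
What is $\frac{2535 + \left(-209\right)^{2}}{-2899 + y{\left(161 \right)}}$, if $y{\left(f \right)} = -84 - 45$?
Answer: $- \frac{11554}{757} \approx -15.263$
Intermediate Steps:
$y{\left(f \right)} = -129$ ($y{\left(f \right)} = -84 - 45 = -129$)
$\frac{2535 + \left(-209\right)^{2}}{-2899 + y{\left(161 \right)}} = \frac{2535 + \left(-209\right)^{2}}{-2899 - 129} = \frac{2535 + 43681}{-3028} = 46216 \left(- \frac{1}{3028}\right) = - \frac{11554}{757}$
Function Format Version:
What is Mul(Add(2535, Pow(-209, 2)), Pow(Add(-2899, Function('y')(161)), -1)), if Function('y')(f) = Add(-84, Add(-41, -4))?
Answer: Rational(-11554, 757) ≈ -15.263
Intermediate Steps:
Function('y')(f) = -129 (Function('y')(f) = Add(-84, -45) = -129)
Mul(Add(2535, Pow(-209, 2)), Pow(Add(-2899, Function('y')(161)), -1)) = Mul(Add(2535, Pow(-209, 2)), Pow(Add(-2899, -129), -1)) = Mul(Add(2535, 43681), Pow(-3028, -1)) = Mul(46216, Rational(-1, 3028)) = Rational(-11554, 757)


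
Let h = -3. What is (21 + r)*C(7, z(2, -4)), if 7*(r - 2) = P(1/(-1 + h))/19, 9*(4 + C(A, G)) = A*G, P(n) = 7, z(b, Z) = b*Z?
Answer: -13432/57 ≈ -235.65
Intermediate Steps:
z(b, Z) = Z*b
C(A, G) = -4 + A*G/9 (C(A, G) = -4 + (A*G)/9 = -4 + A*G/9)
r = 39/19 (r = 2 + (7/19)/7 = 2 + (7*(1/19))/7 = 2 + (⅐)*(7/19) = 2 + 1/19 = 39/19 ≈ 2.0526)
(21 + r)*C(7, z(2, -4)) = (21 + 39/19)*(-4 + (⅑)*7*(-4*2)) = 438*(-4 + (⅑)*7*(-8))/19 = 438*(-4 - 56/9)/19 = (438/19)*(-92/9) = -13432/57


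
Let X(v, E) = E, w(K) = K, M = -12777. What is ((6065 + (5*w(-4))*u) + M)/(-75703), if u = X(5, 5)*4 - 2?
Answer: 7072/75703 ≈ 0.093418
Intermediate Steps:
u = 18 (u = 5*4 - 2 = 20 - 2 = 18)
((6065 + (5*w(-4))*u) + M)/(-75703) = ((6065 + (5*(-4))*18) - 12777)/(-75703) = ((6065 - 20*18) - 12777)*(-1/75703) = ((6065 - 360) - 12777)*(-1/75703) = (5705 - 12777)*(-1/75703) = -7072*(-1/75703) = 7072/75703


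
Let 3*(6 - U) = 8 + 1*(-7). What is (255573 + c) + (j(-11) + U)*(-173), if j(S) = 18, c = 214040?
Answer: 1396556/3 ≈ 4.6552e+5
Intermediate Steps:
U = 17/3 (U = 6 - (8 + 1*(-7))/3 = 6 - (8 - 7)/3 = 6 - 1/3*1 = 6 - 1/3 = 17/3 ≈ 5.6667)
(255573 + c) + (j(-11) + U)*(-173) = (255573 + 214040) + (18 + 17/3)*(-173) = 469613 + (71/3)*(-173) = 469613 - 12283/3 = 1396556/3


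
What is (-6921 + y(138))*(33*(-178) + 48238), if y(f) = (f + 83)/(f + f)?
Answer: -20228545225/69 ≈ -2.9317e+8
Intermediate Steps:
y(f) = (83 + f)/(2*f) (y(f) = (83 + f)/((2*f)) = (83 + f)*(1/(2*f)) = (83 + f)/(2*f))
(-6921 + y(138))*(33*(-178) + 48238) = (-6921 + (½)*(83 + 138)/138)*(33*(-178) + 48238) = (-6921 + (½)*(1/138)*221)*(-5874 + 48238) = (-6921 + 221/276)*42364 = -1909975/276*42364 = -20228545225/69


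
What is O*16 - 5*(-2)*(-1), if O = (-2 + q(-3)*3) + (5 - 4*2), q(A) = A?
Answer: -234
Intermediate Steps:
O = -14 (O = (-2 - 3*3) + (5 - 4*2) = (-2 - 9) + (5 - 8) = -11 - 3 = -14)
O*16 - 5*(-2)*(-1) = -14*16 - 5*(-2)*(-1) = -224 + 10*(-1) = -224 - 10 = -234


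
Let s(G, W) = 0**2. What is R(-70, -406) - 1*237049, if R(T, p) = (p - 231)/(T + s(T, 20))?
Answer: -2370399/10 ≈ -2.3704e+5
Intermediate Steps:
s(G, W) = 0
R(T, p) = (-231 + p)/T (R(T, p) = (p - 231)/(T + 0) = (-231 + p)/T)
R(-70, -406) - 1*237049 = (-231 - 406)/(-70) - 1*237049 = -1/70*(-637) - 237049 = 91/10 - 237049 = -2370399/10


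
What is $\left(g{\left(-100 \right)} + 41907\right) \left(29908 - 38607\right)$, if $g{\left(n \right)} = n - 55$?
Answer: $-363200648$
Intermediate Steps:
$g{\left(n \right)} = -55 + n$
$\left(g{\left(-100 \right)} + 41907\right) \left(29908 - 38607\right) = \left(\left(-55 - 100\right) + 41907\right) \left(29908 - 38607\right) = \left(-155 + 41907\right) \left(-8699\right) = 41752 \left(-8699\right) = -363200648$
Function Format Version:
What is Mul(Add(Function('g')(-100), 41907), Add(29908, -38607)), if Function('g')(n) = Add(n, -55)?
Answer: -363200648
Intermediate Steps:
Function('g')(n) = Add(-55, n)
Mul(Add(Function('g')(-100), 41907), Add(29908, -38607)) = Mul(Add(Add(-55, -100), 41907), Add(29908, -38607)) = Mul(Add(-155, 41907), -8699) = Mul(41752, -8699) = -363200648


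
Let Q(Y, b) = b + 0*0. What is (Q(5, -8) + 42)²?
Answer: 1156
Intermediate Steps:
Q(Y, b) = b (Q(Y, b) = b + 0 = b)
(Q(5, -8) + 42)² = (-8 + 42)² = 34² = 1156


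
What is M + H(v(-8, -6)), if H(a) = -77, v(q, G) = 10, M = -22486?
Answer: -22563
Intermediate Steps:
M + H(v(-8, -6)) = -22486 - 77 = -22563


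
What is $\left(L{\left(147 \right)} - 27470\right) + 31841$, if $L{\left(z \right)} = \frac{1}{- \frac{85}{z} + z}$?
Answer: $\frac{94081551}{21524} \approx 4371.0$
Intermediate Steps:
$L{\left(z \right)} = \frac{1}{z - \frac{85}{z}}$
$\left(L{\left(147 \right)} - 27470\right) + 31841 = \left(\frac{147}{-85 + 147^{2}} - 27470\right) + 31841 = \left(\frac{147}{-85 + 21609} - 27470\right) + 31841 = \left(\frac{147}{21524} - 27470\right) + 31841 = - \frac{591264133}{21524} + 31841 = \frac{94081551}{21524}$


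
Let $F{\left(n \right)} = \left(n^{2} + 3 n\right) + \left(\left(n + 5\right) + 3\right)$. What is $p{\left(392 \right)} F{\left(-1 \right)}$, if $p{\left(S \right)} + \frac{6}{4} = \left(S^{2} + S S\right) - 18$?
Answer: $\frac{3073085}{2} \approx 1.5365 \cdot 10^{6}$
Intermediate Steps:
$p{\left(S \right)} = - \frac{39}{2} + 2 S^{2}$ ($p{\left(S \right)} = - \frac{3}{2} - \left(18 - S^{2} - S S\right) = - \frac{3}{2} + \left(\left(S^{2} + S^{2}\right) - 18\right) = - \frac{3}{2} + \left(2 S^{2} - 18\right) = - \frac{3}{2} + \left(-18 + 2 S^{2}\right) = - \frac{39}{2} + 2 S^{2}$)
$F{\left(n \right)} = 8 + n^{2} + 4 n$ ($F{\left(n \right)} = \left(n^{2} + 3 n\right) + \left(\left(5 + n\right) + 3\right) = \left(n^{2} + 3 n\right) + \left(8 + n\right) = 8 + n^{2} + 4 n$)
$p{\left(392 \right)} F{\left(-1 \right)} = \left(- \frac{39}{2} + 2 \cdot 392^{2}\right) \left(8 + \left(-1\right)^{2} + 4 \left(-1\right)\right) = \left(- \frac{39}{2} + 2 \cdot 153664\right) \left(8 + 1 - 4\right) = \left(- \frac{39}{2} + 307328\right) 5 = \frac{614617}{2} \cdot 5 = \frac{3073085}{2}$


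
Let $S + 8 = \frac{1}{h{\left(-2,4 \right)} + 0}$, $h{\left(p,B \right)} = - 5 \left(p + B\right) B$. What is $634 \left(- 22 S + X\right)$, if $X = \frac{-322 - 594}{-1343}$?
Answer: $\frac{1509063601}{13430} \approx 1.1237 \cdot 10^{5}$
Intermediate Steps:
$h{\left(p,B \right)} = B \left(- 5 B - 5 p\right)$ ($h{\left(p,B \right)} = - 5 \left(B + p\right) B = \left(- 5 B - 5 p\right) B = B \left(- 5 B - 5 p\right)$)
$S = - \frac{321}{40}$ ($S = -8 + \frac{1}{\left(-5\right) 4 \left(4 - 2\right) + 0} = -8 + \frac{1}{\left(-5\right) 4 \cdot 2 + 0} = -8 + \frac{1}{-40 + 0} = -8 + \frac{1}{-40} = -8 - \frac{1}{40} = - \frac{321}{40} \approx -8.025$)
$X = \frac{916}{1343}$ ($X = \left(-322 - 594\right) \left(- \frac{1}{1343}\right) = \left(-916\right) \left(- \frac{1}{1343}\right) = \frac{916}{1343} \approx 0.68206$)
$634 \left(- 22 S + X\right) = 634 \left(\left(-22\right) \left(- \frac{321}{40}\right) + \frac{916}{1343}\right) = 634 \left(\frac{3531}{20} + \frac{916}{1343}\right) = 634 \cdot \frac{4760453}{26860} = \frac{1509063601}{13430}$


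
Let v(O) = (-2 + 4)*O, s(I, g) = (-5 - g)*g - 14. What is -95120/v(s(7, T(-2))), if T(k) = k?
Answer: 5945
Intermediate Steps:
s(I, g) = -14 + g*(-5 - g) (s(I, g) = g*(-5 - g) - 14 = -14 + g*(-5 - g))
v(O) = 2*O
-95120/v(s(7, T(-2))) = -95120*1/(2*(-14 - 1*(-2)**2 - 5*(-2))) = -95120*1/(2*(-14 - 1*4 + 10)) = -95120*1/(2*(-14 - 4 + 10)) = -95120/(2*(-8)) = -95120/(-16) = -95120*(-1/16) = 5945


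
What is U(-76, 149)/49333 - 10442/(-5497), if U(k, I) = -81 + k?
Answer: 22359659/11790587 ≈ 1.8964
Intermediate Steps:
U(-76, 149)/49333 - 10442/(-5497) = (-81 - 76)/49333 - 10442/(-5497) = -157*1/49333 - 10442*(-1/5497) = -157/49333 + 454/239 = 22359659/11790587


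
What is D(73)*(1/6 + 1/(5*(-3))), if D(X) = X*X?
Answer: 5329/10 ≈ 532.90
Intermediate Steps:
D(X) = X²
D(73)*(1/6 + 1/(5*(-3))) = 73²*(1/6 + 1/(5*(-3))) = 5329*(1*(⅙) + 1/(-15)) = 5329*(⅙ + 1*(-1/15)) = 5329*(⅙ - 1/15) = 5329*(⅒) = 5329/10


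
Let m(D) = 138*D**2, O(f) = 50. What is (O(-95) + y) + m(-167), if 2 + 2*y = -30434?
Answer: 3833514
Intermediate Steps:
y = -15218 (y = -1 + (1/2)*(-30434) = -1 - 15217 = -15218)
(O(-95) + y) + m(-167) = (50 - 15218) + 138*(-167)**2 = -15168 + 138*27889 = -15168 + 3848682 = 3833514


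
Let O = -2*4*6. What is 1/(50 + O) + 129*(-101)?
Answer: -26057/2 ≈ -13029.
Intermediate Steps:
O = -48 (O = -8*6 = -48)
1/(50 + O) + 129*(-101) = 1/(50 - 48) + 129*(-101) = 1/2 - 13029 = ½ - 13029 = -26057/2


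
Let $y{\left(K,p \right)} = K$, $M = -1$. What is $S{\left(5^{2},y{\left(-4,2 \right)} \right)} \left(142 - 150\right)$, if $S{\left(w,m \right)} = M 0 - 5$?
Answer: $40$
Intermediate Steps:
$S{\left(w,m \right)} = -5$ ($S{\left(w,m \right)} = \left(-1\right) 0 - 5 = 0 - 5 = -5$)
$S{\left(5^{2},y{\left(-4,2 \right)} \right)} \left(142 - 150\right) = - 5 \left(142 - 150\right) = \left(-5\right) \left(-8\right) = 40$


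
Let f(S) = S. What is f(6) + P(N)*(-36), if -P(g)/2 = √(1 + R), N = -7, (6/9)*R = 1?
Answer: 6 + 36*√10 ≈ 119.84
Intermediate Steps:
R = 3/2 (R = (3/2)*1 = 3/2 ≈ 1.5000)
P(g) = -√10 (P(g) = -2*√(1 + 3/2) = -√10)
f(6) + P(N)*(-36) = 6 - √10*(-36) = 6 + 36*√10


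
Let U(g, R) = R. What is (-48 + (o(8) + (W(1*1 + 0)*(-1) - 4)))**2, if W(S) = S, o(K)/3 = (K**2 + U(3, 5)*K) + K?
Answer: 80089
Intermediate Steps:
o(K) = 3*K**2 + 18*K (o(K) = 3*((K**2 + 5*K) + K) = 3*(K**2 + 6*K) = 3*K**2 + 18*K)
(-48 + (o(8) + (W(1*1 + 0)*(-1) - 4)))**2 = (-48 + (3*8*(6 + 8) + ((1*1 + 0)*(-1) - 4)))**2 = (-48 + (3*8*14 + ((1 + 0)*(-1) - 4)))**2 = (-48 + (336 + (1*(-1) - 4)))**2 = (-48 + (336 + (-1 - 4)))**2 = (-48 + (336 - 5))**2 = (-48 + 331)**2 = 283**2 = 80089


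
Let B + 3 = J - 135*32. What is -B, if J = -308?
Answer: 4631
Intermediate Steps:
B = -4631 (B = -3 + (-308 - 135*32) = -3 + (-308 - 4320) = -3 - 4628 = -4631)
-B = -1*(-4631) = 4631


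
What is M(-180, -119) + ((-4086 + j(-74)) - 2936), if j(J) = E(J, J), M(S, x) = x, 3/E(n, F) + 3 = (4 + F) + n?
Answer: -349910/49 ≈ -7141.0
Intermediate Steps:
E(n, F) = 3/(1 + F + n) (E(n, F) = 3/(-3 + ((4 + F) + n)) = 3/(-3 + (4 + F + n)) = 3/(1 + F + n))
j(J) = 3/(1 + 2*J) (j(J) = 3/(1 + J + J) = 3/(1 + 2*J))
M(-180, -119) + ((-4086 + j(-74)) - 2936) = -119 + ((-4086 + 3/(1 + 2*(-74))) - 2936) = -119 + ((-4086 + 3/(1 - 148)) - 2936) = -119 + ((-4086 + 3/(-147)) - 2936) = -119 + ((-4086 + 3*(-1/147)) - 2936) = -119 + ((-4086 - 1/49) - 2936) = -119 + (-200215/49 - 2936) = -119 - 344079/49 = -349910/49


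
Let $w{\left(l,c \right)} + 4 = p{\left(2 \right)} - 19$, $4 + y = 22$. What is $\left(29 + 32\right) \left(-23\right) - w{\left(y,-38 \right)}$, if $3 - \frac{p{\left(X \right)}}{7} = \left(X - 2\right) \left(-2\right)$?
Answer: $-1401$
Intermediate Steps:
$p{\left(X \right)} = -7 + 14 X$ ($p{\left(X \right)} = 21 - 7 \left(X - 2\right) \left(-2\right) = 21 - 7 \left(-2 + X\right) \left(-2\right) = 21 - 7 \left(4 - 2 X\right) = 21 + \left(-28 + 14 X\right) = -7 + 14 X$)
$y = 18$ ($y = -4 + 22 = 18$)
$w{\left(l,c \right)} = -2$ ($w{\left(l,c \right)} = -4 + \left(\left(-7 + 14 \cdot 2\right) - 19\right) = -4 + \left(\left(-7 + 28\right) - 19\right) = -4 + \left(21 - 19\right) = -4 + 2 = -2$)
$\left(29 + 32\right) \left(-23\right) - w{\left(y,-38 \right)} = \left(29 + 32\right) \left(-23\right) - -2 = 61 \left(-23\right) + 2 = -1403 + 2 = -1401$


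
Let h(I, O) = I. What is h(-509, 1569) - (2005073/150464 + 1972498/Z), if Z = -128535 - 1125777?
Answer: -12285144597077/23591100096 ≈ -520.75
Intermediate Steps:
Z = -1254312
h(-509, 1569) - (2005073/150464 + 1972498/Z) = -509 - (2005073/150464 + 1972498/(-1254312)) = -509 - (2005073*(1/150464) + 1972498*(-1/1254312)) = -509 - (2005073/150464 - 986249/627156) = -509 - 1*277274648213/23591100096 = -509 - 277274648213/23591100096 = -12285144597077/23591100096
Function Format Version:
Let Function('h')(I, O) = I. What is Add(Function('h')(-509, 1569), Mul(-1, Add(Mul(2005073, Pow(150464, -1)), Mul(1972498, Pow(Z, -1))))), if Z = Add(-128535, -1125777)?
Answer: Rational(-12285144597077, 23591100096) ≈ -520.75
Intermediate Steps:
Z = -1254312
Add(Function('h')(-509, 1569), Mul(-1, Add(Mul(2005073, Pow(150464, -1)), Mul(1972498, Pow(Z, -1))))) = Add(-509, Mul(-1, Add(Mul(2005073, Pow(150464, -1)), Mul(1972498, Pow(-1254312, -1))))) = Add(-509, Mul(-1, Add(Mul(2005073, Rational(1, 150464)), Mul(1972498, Rational(-1, 1254312))))) = Add(-509, Mul(-1, Add(Rational(2005073, 150464), Rational(-986249, 627156)))) = Add(-509, Mul(-1, Rational(277274648213, 23591100096))) = Add(-509, Rational(-277274648213, 23591100096)) = Rational(-12285144597077, 23591100096)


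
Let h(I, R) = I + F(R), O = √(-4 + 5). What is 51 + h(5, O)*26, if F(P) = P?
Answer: 207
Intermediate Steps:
O = 1 (O = √1 = 1)
h(I, R) = I + R
51 + h(5, O)*26 = 51 + (5 + 1)*26 = 51 + 6*26 = 51 + 156 = 207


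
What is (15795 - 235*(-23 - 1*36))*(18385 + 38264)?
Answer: 1680209340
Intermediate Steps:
(15795 - 235*(-23 - 1*36))*(18385 + 38264) = (15795 - 235*(-23 - 36))*56649 = (15795 - 235*(-59))*56649 = (15795 + 13865)*56649 = 29660*56649 = 1680209340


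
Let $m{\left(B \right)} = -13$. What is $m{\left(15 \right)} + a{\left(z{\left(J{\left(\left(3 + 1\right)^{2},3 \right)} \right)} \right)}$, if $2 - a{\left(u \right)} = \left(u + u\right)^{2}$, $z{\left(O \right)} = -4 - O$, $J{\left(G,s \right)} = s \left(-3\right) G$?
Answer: $-78411$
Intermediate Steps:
$J{\left(G,s \right)} = - 3 G s$ ($J{\left(G,s \right)} = - 3 s G = - 3 G s$)
$a{\left(u \right)} = 2 - 4 u^{2}$ ($a{\left(u \right)} = 2 - \left(u + u\right)^{2} = 2 - \left(2 u\right)^{2} = 2 - 4 u^{2}$)
$m{\left(15 \right)} + a{\left(z{\left(J{\left(\left(3 + 1\right)^{2},3 \right)} \right)} \right)} = -13 + \left(2 - 4 \left(-4 - \left(-3\right) \left(3 + 1\right)^{2} \cdot 3\right)^{2}\right) = -13 + \left(2 - 4 \left(-4 - \left(-3\right) 4^{2} \cdot 3\right)^{2}\right) = -13 + \left(2 - 4 \left(-4 - \left(-3\right) 16 \cdot 3\right)^{2}\right) = -13 + \left(2 - 4 \left(-4 - -144\right)^{2}\right) = -13 + \left(2 - 4 \left(-4 + 144\right)^{2}\right) = -13 + \left(2 - 4 \cdot 140^{2}\right) = -13 + \left(2 - 78400\right) = -13 - 78398 = -78411$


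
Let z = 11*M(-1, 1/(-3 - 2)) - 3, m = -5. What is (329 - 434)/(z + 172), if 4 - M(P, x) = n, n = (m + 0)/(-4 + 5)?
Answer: -105/268 ≈ -0.39179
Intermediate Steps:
n = -5 (n = (-5 + 0)/(-4 + 5) = -5/1 = -5*1 = -5)
M(P, x) = 9 (M(P, x) = 4 - 1*(-5) = 4 + 5 = 9)
z = 96 (z = 11*9 - 3 = 99 - 3 = 96)
(329 - 434)/(z + 172) = (329 - 434)/(96 + 172) = -105/268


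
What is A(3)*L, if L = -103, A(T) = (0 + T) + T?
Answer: -618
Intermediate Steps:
A(T) = 2*T (A(T) = T + T = 2*T)
A(3)*L = (2*3)*(-103) = 6*(-103) = -618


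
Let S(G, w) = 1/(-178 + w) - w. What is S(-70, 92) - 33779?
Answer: -2912907/86 ≈ -33871.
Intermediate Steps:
S(-70, 92) - 33779 = (1 - 1*92² + 178*92)/(-178 + 92) - 33779 = (1 - 1*8464 + 16376)/(-86) - 33779 = -(1 - 8464 + 16376)/86 - 33779 = -1/86*7913 - 33779 = -7913/86 - 33779 = -2912907/86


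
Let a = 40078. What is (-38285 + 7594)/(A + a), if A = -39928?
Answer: -30691/150 ≈ -204.61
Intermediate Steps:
(-38285 + 7594)/(A + a) = (-38285 + 7594)/(-39928 + 40078) = -30691/150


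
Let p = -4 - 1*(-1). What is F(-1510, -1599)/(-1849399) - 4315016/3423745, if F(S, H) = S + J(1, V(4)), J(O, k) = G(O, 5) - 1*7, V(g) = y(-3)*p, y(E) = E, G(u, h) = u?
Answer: -7974995877964/6331870579255 ≈ -1.2595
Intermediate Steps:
p = -3 (p = -4 + 1 = -3)
V(g) = 9 (V(g) = -3*(-3) = 9)
J(O, k) = -7 + O (J(O, k) = O - 1*7 = O - 7 = -7 + O)
F(S, H) = -6 + S (F(S, H) = S + (-7 + 1) = S - 6 = -6 + S)
F(-1510, -1599)/(-1849399) - 4315016/3423745 = (-6 - 1510)/(-1849399) - 4315016/3423745 = -1516*(-1/1849399) - 4315016*1/3423745 = 1516/1849399 - 4315016/3423745 = -7974995877964/6331870579255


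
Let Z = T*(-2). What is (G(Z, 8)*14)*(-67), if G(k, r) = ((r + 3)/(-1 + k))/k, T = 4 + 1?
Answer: -469/5 ≈ -93.800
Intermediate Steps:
T = 5
Z = -10 (Z = 5*(-2) = -10)
G(k, r) = (3 + r)/(k*(-1 + k)) (G(k, r) = ((3 + r)/(-1 + k))/k = (3 + r)/(k*(-1 + k)))
(G(Z, 8)*14)*(-67) = (((3 + 8)/((-10)*(-1 - 10)))*14)*(-67) = (-⅒*11/(-11)*14)*(-67) = (-⅒*(-1/11)*11*14)*(-67) = ((⅒)*14)*(-67) = (7/5)*(-67) = -469/5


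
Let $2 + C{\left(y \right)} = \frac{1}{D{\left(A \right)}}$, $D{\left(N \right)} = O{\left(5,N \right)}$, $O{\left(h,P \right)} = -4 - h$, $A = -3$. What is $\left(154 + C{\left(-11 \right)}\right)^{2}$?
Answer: $\frac{1868689}{81} \approx 23070.0$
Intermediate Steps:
$D{\left(N \right)} = -9$ ($D{\left(N \right)} = -4 - 5 = -9$)
$C{\left(y \right)} = - \frac{19}{9}$ ($C{\left(y \right)} = -2 + \frac{1}{-9} = -2 - \frac{1}{9} = - \frac{19}{9}$)
$\left(154 + C{\left(-11 \right)}\right)^{2} = \left(154 - \frac{19}{9}\right)^{2} = \left(\frac{1367}{9}\right)^{2} = \frac{1868689}{81}$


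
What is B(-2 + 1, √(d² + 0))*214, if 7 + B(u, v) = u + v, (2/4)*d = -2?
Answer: -856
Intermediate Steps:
d = -4 (d = 2*(-2) = -4)
B(u, v) = -7 + u + v (B(u, v) = -7 + (u + v) = -7 + u + v)
B(-2 + 1, √(d² + 0))*214 = (-7 + (-2 + 1) + √((-4)² + 0))*214 = (-7 - 1 + √(16 + 0))*214 = (-7 - 1 + √16)*214 = (-7 - 1 + 4)*214 = -4*214 = -856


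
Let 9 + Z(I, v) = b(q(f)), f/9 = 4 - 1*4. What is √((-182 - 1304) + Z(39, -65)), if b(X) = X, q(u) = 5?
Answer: I*√1490 ≈ 38.601*I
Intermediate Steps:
f = 0 (f = 9*(4 - 1*4) = 9*(4 - 4) = 9*0 = 0)
Z(I, v) = -4 (Z(I, v) = -9 + 5 = -4)
√((-182 - 1304) + Z(39, -65)) = √((-182 - 1304) - 4) = √(-1486 - 4) = √(-1490) = I*√1490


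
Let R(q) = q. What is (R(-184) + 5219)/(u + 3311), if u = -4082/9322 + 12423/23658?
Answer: 185069712610/121704460781 ≈ 1.5206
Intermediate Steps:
u = 3205875/36756646 (u = -4082*1/9322 + 12423*(1/23658) = -2041/4661 + 4141/7886 = 3205875/36756646 ≈ 0.087219)
(R(-184) + 5219)/(u + 3311) = (-184 + 5219)/(3205875/36756646 + 3311) = 5035/(121704460781/36756646) = 5035*(36756646/121704460781) = 185069712610/121704460781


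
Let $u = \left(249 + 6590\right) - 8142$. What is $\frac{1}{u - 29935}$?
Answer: $- \frac{1}{31238} \approx -3.2012 \cdot 10^{-5}$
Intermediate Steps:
$u = -1303$ ($u = 6839 - 8142 = -1303$)
$\frac{1}{u - 29935} = \frac{1}{-1303 - 29935} = \frac{1}{-31238} = - \frac{1}{31238}$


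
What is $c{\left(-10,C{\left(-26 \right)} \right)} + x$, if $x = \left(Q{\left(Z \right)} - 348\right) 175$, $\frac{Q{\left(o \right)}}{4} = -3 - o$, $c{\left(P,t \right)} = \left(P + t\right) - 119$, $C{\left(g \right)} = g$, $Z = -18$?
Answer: $-50555$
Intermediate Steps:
$c{\left(P,t \right)} = -119 + P + t$
$Q{\left(o \right)} = -12 - 4 o$ ($Q{\left(o \right)} = 4 \left(-3 - o\right) = -12 - 4 o$)
$x = -50400$ ($x = \left(\left(-12 - -72\right) - 348\right) 175 = \left(\left(-12 + 72\right) - 348\right) 175 = \left(60 - 348\right) 175 = \left(-288\right) 175 = -50400$)
$c{\left(-10,C{\left(-26 \right)} \right)} + x = \left(-119 - 10 - 26\right) - 50400 = -155 - 50400 = -50555$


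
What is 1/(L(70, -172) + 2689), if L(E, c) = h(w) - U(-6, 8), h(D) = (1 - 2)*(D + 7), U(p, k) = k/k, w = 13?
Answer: 1/2668 ≈ 0.00037481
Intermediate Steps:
U(p, k) = 1
h(D) = -7 - D (h(D) = -(7 + D) = -7 - D)
L(E, c) = -21 (L(E, c) = (-7 - 1*13) - 1*1 = (-7 - 13) - 1 = -20 - 1 = -21)
1/(L(70, -172) + 2689) = 1/(-21 + 2689) = 1/2668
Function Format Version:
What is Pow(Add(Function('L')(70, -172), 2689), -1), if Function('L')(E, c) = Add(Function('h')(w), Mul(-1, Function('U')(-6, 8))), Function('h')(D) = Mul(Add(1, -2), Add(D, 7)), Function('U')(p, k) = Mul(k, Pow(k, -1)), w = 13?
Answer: Rational(1, 2668) ≈ 0.00037481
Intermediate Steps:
Function('U')(p, k) = 1
Function('h')(D) = Add(-7, Mul(-1, D)) (Function('h')(D) = Mul(-1, Add(7, D)) = Add(-7, Mul(-1, D)))
Function('L')(E, c) = -21 (Function('L')(E, c) = Add(Add(-7, Mul(-1, 13)), Mul(-1, 1)) = Add(Add(-7, -13), -1) = Add(-20, -1) = -21)
Pow(Add(Function('L')(70, -172), 2689), -1) = Pow(Add(-21, 2689), -1) = Pow(2668, -1) = Rational(1, 2668)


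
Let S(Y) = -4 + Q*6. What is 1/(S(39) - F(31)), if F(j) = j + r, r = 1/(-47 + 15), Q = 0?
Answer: -32/1119 ≈ -0.028597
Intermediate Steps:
r = -1/32 (r = 1/(-32) = -1/32 ≈ -0.031250)
F(j) = -1/32 + j (F(j) = j - 1/32 = -1/32 + j)
S(Y) = -4 (S(Y) = -4 + 0*6 = -4 + 0 = -4)
1/(S(39) - F(31)) = 1/(-4 - (-1/32 + 31)) = 1/(-4 - 1*991/32) = 1/(-4 - 991/32) = 1/(-1119/32) = -32/1119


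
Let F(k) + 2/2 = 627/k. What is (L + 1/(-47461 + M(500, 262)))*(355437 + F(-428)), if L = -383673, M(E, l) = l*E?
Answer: -2437945014706239913/17877346 ≈ -1.3637e+11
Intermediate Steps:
M(E, l) = E*l
F(k) = -1 + 627/k
(L + 1/(-47461 + M(500, 262)))*(355437 + F(-428)) = (-383673 + 1/(-47461 + 500*262))*(355437 + (627 - 1*(-428))/(-428)) = (-383673 + 1/(-47461 + 131000))*(355437 - (627 + 428)/428) = (-383673 + 1/83539)*(355437 - 1/428*1055) = (-383673 + 1/83539)*(355437 - 1055/428) = -32051658746/83539*152125981/428 = -2437945014706239913/17877346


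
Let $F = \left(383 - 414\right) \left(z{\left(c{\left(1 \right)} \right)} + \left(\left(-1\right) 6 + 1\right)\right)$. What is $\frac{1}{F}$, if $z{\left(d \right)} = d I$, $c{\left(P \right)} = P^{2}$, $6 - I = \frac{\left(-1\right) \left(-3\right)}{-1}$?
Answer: $- \frac{1}{124} \approx -0.0080645$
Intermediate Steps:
$I = 9$ ($I = 6 - \frac{\left(-1\right) \left(-3\right)}{-1} = 6 - 3 \left(-1\right) = 6 - -3 = 6 + 3 = 9$)
$z{\left(d \right)} = 9 d$ ($z{\left(d \right)} = d 9 = 9 d$)
$F = -124$ ($F = \left(383 - 414\right) \left(9 \cdot 1^{2} + \left(\left(-1\right) 6 + 1\right)\right) = - 31 \left(9 \cdot 1 + \left(-6 + 1\right)\right) = - 31 \left(9 - 5\right) = \left(-31\right) 4 = -124$)
$\frac{1}{F} = \frac{1}{-124} = - \frac{1}{124}$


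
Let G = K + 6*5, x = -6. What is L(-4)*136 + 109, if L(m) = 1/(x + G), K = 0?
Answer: 344/3 ≈ 114.67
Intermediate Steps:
G = 30 (G = 0 + 6*5 = 0 + 30 = 30)
L(m) = 1/24 (L(m) = 1/(-6 + 30) = 1/24)
L(-4)*136 + 109 = (1/24)*136 + 109 = 17/3 + 109 = 344/3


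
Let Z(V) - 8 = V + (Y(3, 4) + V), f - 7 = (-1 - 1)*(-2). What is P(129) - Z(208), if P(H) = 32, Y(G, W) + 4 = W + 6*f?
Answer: -458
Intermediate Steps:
f = 11 (f = 7 + (-1 - 1)*(-2) = 7 - 2*(-2) = 7 + 4 = 11)
Y(G, W) = 62 + W (Y(G, W) = -4 + (W + 6*11) = -4 + (W + 66) = -4 + (66 + W) = 62 + W)
Z(V) = 74 + 2*V (Z(V) = 8 + (V + ((62 + 4) + V)) = 8 + (V + (66 + V)) = 8 + (66 + 2*V) = 74 + 2*V)
P(129) - Z(208) = 32 - (74 + 2*208) = 32 - (74 + 416) = 32 - 1*490 = 32 - 490 = -458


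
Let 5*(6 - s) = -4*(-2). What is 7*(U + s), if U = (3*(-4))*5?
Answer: -1946/5 ≈ -389.20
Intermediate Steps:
s = 22/5 (s = 6 - (-4)*(-2)/5 = 6 - ⅕*8 = 6 - 8/5 = 22/5 ≈ 4.4000)
U = -60 (U = -12*5 = -60)
7*(U + s) = 7*(-60 + 22/5) = 7*(-278/5) = -1946/5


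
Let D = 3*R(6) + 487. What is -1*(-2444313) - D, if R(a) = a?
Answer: 2443808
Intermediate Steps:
D = 505 (D = 3*6 + 487 = 18 + 487 = 505)
-1*(-2444313) - D = -1*(-2444313) - 1*505 = 2444313 - 505 = 2443808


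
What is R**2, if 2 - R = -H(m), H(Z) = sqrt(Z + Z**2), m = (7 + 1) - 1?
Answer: 60 + 8*sqrt(14) ≈ 89.933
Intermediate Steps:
m = 7 (m = 8 - 1 = 7)
R = 2 + 2*sqrt(14) (R = 2 - (-1)*sqrt(7*(1 + 7)) = 2 - (-1)*sqrt(7*8) = 2 - (-1)*sqrt(56) = 2 - (-1)*2*sqrt(14) = 2 - (-2)*sqrt(14) = 2 + 2*sqrt(14) ≈ 9.4833)
R**2 = (2 + 2*sqrt(14))**2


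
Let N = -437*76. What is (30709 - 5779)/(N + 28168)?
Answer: -12465/2522 ≈ -4.9425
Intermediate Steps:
N = -33212
(30709 - 5779)/(N + 28168) = (30709 - 5779)/(-33212 + 28168) = 24930/(-5044) = 24930*(-1/5044) = -12465/2522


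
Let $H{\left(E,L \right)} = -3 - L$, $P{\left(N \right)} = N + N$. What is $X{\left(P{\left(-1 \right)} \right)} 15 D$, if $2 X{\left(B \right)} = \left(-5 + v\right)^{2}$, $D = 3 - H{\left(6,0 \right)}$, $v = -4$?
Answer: $3645$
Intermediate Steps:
$P{\left(N \right)} = 2 N$
$D = 6$ ($D = 3 - \left(-3 - 0\right) = 3 - \left(-3 + 0\right) = 3 - -3 = 3 + 3 = 6$)
$X{\left(B \right)} = \frac{81}{2}$ ($X{\left(B \right)} = \frac{\left(-5 - 4\right)^{2}}{2} = \frac{\left(-9\right)^{2}}{2} = \frac{1}{2} \cdot 81 = \frac{81}{2}$)
$X{\left(P{\left(-1 \right)} \right)} 15 D = \frac{81}{2} \cdot 15 \cdot 6 = \frac{1215}{2} \cdot 6 = 3645$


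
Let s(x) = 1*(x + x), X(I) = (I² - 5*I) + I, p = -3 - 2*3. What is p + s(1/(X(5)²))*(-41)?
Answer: -307/25 ≈ -12.280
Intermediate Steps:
p = -9 (p = -3 - 6 = -9)
X(I) = I² - 4*I
s(x) = 2*x (s(x) = 1*(2*x) = 2*x)
p + s(1/(X(5)²))*(-41) = -9 + (2/((5*(-4 + 5))²))*(-41) = -9 + (2/((5*1)²))*(-41) = -9 + (2/(5²))*(-41) = -9 + (2/25)*(-41) = -9 - 82/25 = -307/25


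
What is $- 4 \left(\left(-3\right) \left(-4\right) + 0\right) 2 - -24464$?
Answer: $24368$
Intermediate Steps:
$- 4 \left(\left(-3\right) \left(-4\right) + 0\right) 2 - -24464 = - 4 \left(12 + 0\right) 2 + 24464 = \left(-4\right) 12 \cdot 2 + 24464 = \left(-48\right) 2 + 24464 = -96 + 24464 = 24368$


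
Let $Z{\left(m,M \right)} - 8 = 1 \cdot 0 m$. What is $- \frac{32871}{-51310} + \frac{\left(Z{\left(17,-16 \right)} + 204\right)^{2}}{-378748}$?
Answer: $\frac{2535937217}{4858389970} \approx 0.52197$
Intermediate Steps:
$Z{\left(m,M \right)} = 8$ ($Z{\left(m,M \right)} = 8 + 1 \cdot 0 m = 8 + 0 m = 8 + 0 = 8$)
$- \frac{32871}{-51310} + \frac{\left(Z{\left(17,-16 \right)} + 204\right)^{2}}{-378748} = - \frac{32871}{-51310} + \frac{\left(8 + 204\right)^{2}}{-378748} = \left(-32871\right) \left(- \frac{1}{51310}\right) + 212^{2} \left(- \frac{1}{378748}\right) = \frac{32871}{51310} + 44944 \left(- \frac{1}{378748}\right) = \frac{32871}{51310} - \frac{11236}{94687} = \frac{2535937217}{4858389970}$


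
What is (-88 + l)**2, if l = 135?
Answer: 2209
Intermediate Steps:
(-88 + l)**2 = (-88 + 135)**2 = 47**2 = 2209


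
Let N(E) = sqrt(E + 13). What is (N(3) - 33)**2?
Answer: 841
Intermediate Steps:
N(E) = sqrt(13 + E)
(N(3) - 33)**2 = (sqrt(13 + 3) - 33)**2 = (sqrt(16) - 33)**2 = (4 - 33)**2 = (-29)**2 = 841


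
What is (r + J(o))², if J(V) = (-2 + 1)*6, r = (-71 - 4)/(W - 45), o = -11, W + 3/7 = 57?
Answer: 113569/729 ≈ 155.79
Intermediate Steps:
W = 396/7 (W = -3/7 + 57 = 396/7 ≈ 56.571)
r = -175/27 (r = (-71 - 4)/(396/7 - 45) = -75/81/7 = -75*7/81 = -175/27 ≈ -6.4815)
J(V) = -6 (J(V) = -1*6 = -6)
(r + J(o))² = (-175/27 - 6)² = (-337/27)² = 113569/729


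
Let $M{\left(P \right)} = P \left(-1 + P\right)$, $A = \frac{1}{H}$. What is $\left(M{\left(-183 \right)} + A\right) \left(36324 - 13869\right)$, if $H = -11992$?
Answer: $\frac{9067208259465}{11992} \approx 7.5611 \cdot 10^{8}$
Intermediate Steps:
$A = - \frac{1}{11992}$ ($A = \frac{1}{-11992} = - \frac{1}{11992} \approx -8.3389 \cdot 10^{-5}$)
$\left(M{\left(-183 \right)} + A\right) \left(36324 - 13869\right) = \left(- 183 \left(-1 - 183\right) - \frac{1}{11992}\right) \left(36324 - 13869\right) = \left(\left(-183\right) \left(-184\right) - \frac{1}{11992}\right) 22455 = \left(33672 - \frac{1}{11992}\right) 22455 = \frac{403794623}{11992} \cdot 22455 = \frac{9067208259465}{11992}$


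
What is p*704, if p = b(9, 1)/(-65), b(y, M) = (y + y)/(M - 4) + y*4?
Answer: -4224/13 ≈ -324.92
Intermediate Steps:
b(y, M) = 4*y + 2*y/(-4 + M) (b(y, M) = (2*y)/(-4 + M) + 4*y = 2*y/(-4 + M) + 4*y = 4*y + 2*y/(-4 + M))
p = -6/13 (p = (2*9*(-7 + 2*1)/(-4 + 1))/(-65) = (2*9*(-7 + 2)/(-3))*(-1/65) = (2*9*(-⅓)*(-5))*(-1/65) = 30*(-1/65) = -6/13 ≈ -0.46154)
p*704 = -6/13*704 = -4224/13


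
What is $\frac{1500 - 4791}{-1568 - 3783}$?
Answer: $\frac{3291}{5351} \approx 0.61503$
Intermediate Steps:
$\frac{1500 - 4791}{-1568 - 3783} = - \frac{3291}{-5351} = \left(-3291\right) \left(- \frac{1}{5351}\right) = \frac{3291}{5351}$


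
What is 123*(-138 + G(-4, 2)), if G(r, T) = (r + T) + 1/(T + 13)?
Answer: -86059/5 ≈ -17212.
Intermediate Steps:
G(r, T) = T + r + 1/(13 + T) (G(r, T) = (T + r) + 1/(13 + T) = T + r + 1/(13 + T))
123*(-138 + G(-4, 2)) = 123*(-138 + (1 + 2² + 13*2 + 13*(-4) + 2*(-4))/(13 + 2)) = 123*(-138 + (1 + 4 + 26 - 52 - 8)/15) = 123*(-138 + (1/15)*(-29)) = 123*(-138 - 29/15) = 123*(-2099/15) = -86059/5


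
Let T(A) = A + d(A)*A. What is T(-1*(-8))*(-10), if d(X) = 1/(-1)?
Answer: 0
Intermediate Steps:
d(X) = -1
T(A) = 0 (T(A) = A - A = 0)
T(-1*(-8))*(-10) = 0*(-10) = 0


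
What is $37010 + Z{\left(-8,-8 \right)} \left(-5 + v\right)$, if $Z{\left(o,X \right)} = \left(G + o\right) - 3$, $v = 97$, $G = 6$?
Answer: $36550$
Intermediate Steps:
$Z{\left(o,X \right)} = 3 + o$ ($Z{\left(o,X \right)} = \left(6 + o\right) - 3 = 3 + o$)
$37010 + Z{\left(-8,-8 \right)} \left(-5 + v\right) = 37010 + \left(3 - 8\right) \left(-5 + 97\right) = 37010 - 460 = 36550$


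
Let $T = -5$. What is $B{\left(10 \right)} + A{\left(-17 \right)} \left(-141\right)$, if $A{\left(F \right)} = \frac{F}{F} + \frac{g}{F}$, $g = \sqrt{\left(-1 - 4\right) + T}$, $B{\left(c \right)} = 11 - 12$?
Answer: $-142 + \frac{141 i \sqrt{10}}{17} \approx -142.0 + 26.228 i$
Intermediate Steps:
$B{\left(c \right)} = -1$ ($B{\left(c \right)} = 11 - 12 = -1$)
$g = i \sqrt{10}$ ($g = \sqrt{\left(-1 - 4\right) - 5} = \sqrt{-5 - 5} = \sqrt{-10} = i \sqrt{10} \approx 3.1623 i$)
$A{\left(F \right)} = 1 + \frac{i \sqrt{10}}{F}$ ($A{\left(F \right)} = \frac{F}{F} + \frac{i \sqrt{10}}{F} = 1 + \frac{i \sqrt{10}}{F}$)
$B{\left(10 \right)} + A{\left(-17 \right)} \left(-141\right) = -1 + \frac{-17 + i \sqrt{10}}{-17} \left(-141\right) = -1 + - \frac{-17 + i \sqrt{10}}{17} \left(-141\right) = -1 + \left(1 - \frac{i \sqrt{10}}{17}\right) \left(-141\right) = -1 - \left(141 - \frac{141 i \sqrt{10}}{17}\right) = -142 + \frac{141 i \sqrt{10}}{17}$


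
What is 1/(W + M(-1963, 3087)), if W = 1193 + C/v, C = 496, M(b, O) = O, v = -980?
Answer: 245/1048476 ≈ 0.00023367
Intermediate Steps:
W = 292161/245 (W = 1193 + 496/(-980) = 1193 - 1/980*496 = 1193 - 124/245 = 292161/245 ≈ 1192.5)
1/(W + M(-1963, 3087)) = 1/(292161/245 + 3087) = 1/(1048476/245) = 245/1048476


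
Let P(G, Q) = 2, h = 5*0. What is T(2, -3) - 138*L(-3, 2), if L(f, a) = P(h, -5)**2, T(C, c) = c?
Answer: -555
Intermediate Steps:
h = 0
L(f, a) = 4 (L(f, a) = 2**2 = 4)
T(2, -3) - 138*L(-3, 2) = -3 - 138*4 = -3 - 552 = -555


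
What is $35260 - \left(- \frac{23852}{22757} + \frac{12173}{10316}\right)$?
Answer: $\frac{8277649371391}{234761212} \approx 35260.0$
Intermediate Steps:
$35260 - \left(- \frac{23852}{22757} + \frac{12173}{10316}\right) = 35260 - \frac{30963729}{234761212} = \frac{8277649371391}{234761212}$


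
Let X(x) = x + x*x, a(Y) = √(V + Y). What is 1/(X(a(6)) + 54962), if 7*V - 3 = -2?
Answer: 2693439/148053339428 - 7*√301/148053339428 ≈ 1.8192e-5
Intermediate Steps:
V = ⅐ (V = 3/7 + (⅐)*(-2) = 3/7 - 2/7 = ⅐ ≈ 0.14286)
a(Y) = √(⅐ + Y)
X(x) = x + x²
1/(X(a(6)) + 54962) = 1/((√(7 + 49*6)/7)*(1 + √(7 + 49*6)/7) + 54962) = 1/((√(7 + 294)/7)*(1 + √(7 + 294)/7) + 54962) = 1/((√301/7)*(1 + √301/7) + 54962) = 1/(√301*(1 + √301/7)/7 + 54962) = 1/(54962 + √301*(1 + √301/7)/7)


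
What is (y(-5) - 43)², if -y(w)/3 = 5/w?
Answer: 1600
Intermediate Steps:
y(w) = -15/w
(y(-5) - 43)² = (-15/(-5) - 43)² = (-15*(-⅕) - 43)² = (3 - 43)² = (-40)² = 1600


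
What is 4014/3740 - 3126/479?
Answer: -4884267/895730 ≈ -5.4528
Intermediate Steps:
4014/3740 - 3126/479 = 4014*(1/3740) - 3126*1/479 = 2007/1870 - 3126/479 = -4884267/895730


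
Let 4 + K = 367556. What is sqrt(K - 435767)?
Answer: I*sqrt(68215) ≈ 261.18*I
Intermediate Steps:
K = 367552 (K = -4 + 367556 = 367552)
sqrt(K - 435767) = sqrt(367552 - 435767) = sqrt(-68215) = I*sqrt(68215)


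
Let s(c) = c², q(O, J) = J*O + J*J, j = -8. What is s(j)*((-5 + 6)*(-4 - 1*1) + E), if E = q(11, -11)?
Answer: -320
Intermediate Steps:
q(O, J) = J² + J*O (q(O, J) = J*O + J² = J² + J*O)
E = 0 (E = -11*(-11 + 11) = -11*0 = 0)
s(j)*((-5 + 6)*(-4 - 1*1) + E) = (-8)²*((-5 + 6)*(-4 - 1*1) + 0) = 64*(1*(-4 - 1) + 0) = 64*(1*(-5) + 0) = 64*(-5 + 0) = 64*(-5) = -320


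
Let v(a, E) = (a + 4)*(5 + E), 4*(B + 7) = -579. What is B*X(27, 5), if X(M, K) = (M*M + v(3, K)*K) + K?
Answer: -164497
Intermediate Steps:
B = -607/4 (B = -7 + (¼)*(-579) = -7 - 579/4 = -607/4 ≈ -151.75)
v(a, E) = (4 + a)*(5 + E)
X(M, K) = K + M² + K*(35 + 7*K) (X(M, K) = (M*M + (20 + 4*K + 5*3 + K*3)*K) + K = (M² + (20 + 4*K + 15 + 3*K)*K) + K = (M² + (35 + 7*K)*K) + K = (M² + K*(35 + 7*K)) + K = K + M² + K*(35 + 7*K))
B*X(27, 5) = -607*(5 + 27² + 7*5*(5 + 5))/4 = -607*(5 + 729 + 7*5*10)/4 = -607*(5 + 729 + 350)/4 = -607/4*1084 = -164497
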